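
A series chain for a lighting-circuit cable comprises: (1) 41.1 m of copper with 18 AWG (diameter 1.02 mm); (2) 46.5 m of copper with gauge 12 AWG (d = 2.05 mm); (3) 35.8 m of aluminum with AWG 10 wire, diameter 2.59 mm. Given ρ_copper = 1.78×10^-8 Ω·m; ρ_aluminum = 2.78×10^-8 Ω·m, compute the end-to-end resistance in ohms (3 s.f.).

1.33 Ω

Seg 1: A = π(1.02/2 mm)² = π(5.1000e-04 m)² = 8.171e-07 m²
R_1 = (1.78×10^-8)(41.1)/(8.171e-07) = 0.8953 Ω
Seg 2: A = π(2.05/2 mm)² = π(1.0250e-03 m)² = 3.301e-06 m²
R_2 = (1.78×10^-8)(46.5)/(3.301e-06) = 0.2508 Ω
Seg 3: A = π(2.59/2 mm)² = π(1.2950e-03 m)² = 5.269e-06 m²
R_3 = (2.78×10^-8)(35.8)/(5.269e-06) = 0.1889 Ω
R_total = R_1 + R_2 + R_3 = 1.33 Ω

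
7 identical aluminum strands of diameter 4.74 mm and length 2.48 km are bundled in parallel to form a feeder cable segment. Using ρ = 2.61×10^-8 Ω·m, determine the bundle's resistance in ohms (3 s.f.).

A_strand = π(2.3700e-03 m)² = 1.765e-05 m²
R_strand = ρL/A = (2.61×10^-8)(2480)/(1.765e-05) = 3.668 Ω
R_total = R_strand/N = 3.668/7 = 0.524 Ω

0.524 Ω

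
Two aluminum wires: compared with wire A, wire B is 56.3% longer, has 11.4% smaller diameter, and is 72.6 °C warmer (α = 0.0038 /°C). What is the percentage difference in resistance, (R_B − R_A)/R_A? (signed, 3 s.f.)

154%

R ∝ ρL/d² with ρ ∝ (1+αΔT), so R_B/R_A = (1 + 56.3/100) × (1 − 11.4/100)⁻² × (1 + 0.0038×72.6)
= 1.563 × 1.274 × 1.276 = 2.54
(R_B − R_A)/R_A = 2.54 − 1 = 154%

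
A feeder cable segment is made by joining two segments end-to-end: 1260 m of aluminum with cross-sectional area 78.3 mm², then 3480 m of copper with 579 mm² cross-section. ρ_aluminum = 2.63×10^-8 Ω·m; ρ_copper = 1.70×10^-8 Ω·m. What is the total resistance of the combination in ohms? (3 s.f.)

Segment 1: A = 78.3 mm² = 7.830e-05 m²
R₁ = ρL/A = (2.63×10^-8)(1260)/(7.830e-05) = 0.4232 Ω
Segment 2: A = 579 mm² = 5.790e-04 m²
R₂ = (1.70×10^-8)(3480)/(5.790e-04) = 0.1022 Ω
R = R₁ + R₂ = 0.525 Ω

0.525 Ω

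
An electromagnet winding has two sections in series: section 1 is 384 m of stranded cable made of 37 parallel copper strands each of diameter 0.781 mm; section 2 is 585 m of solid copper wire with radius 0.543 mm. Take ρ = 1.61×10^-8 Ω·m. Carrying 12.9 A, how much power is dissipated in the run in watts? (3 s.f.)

Section 1: A_strand = π(3.9050e-04)² = 4.791e-07 m²; R₁ = ρL/(N·A_s) = (1.61×10^-8)(384)/(37×4.791e-07) = 0.3488 Ω
Section 2: A = πr² = π(5.4300e-04 m)² = 9.263e-07 m²
R₂ = (1.61×10^-8)(585)/(9.263e-07) = 10.17 Ω
R = R₁ + R₂ = 10.52 Ω
P = I²R = (12.9)² × 10.52 = 1750 W

1750 W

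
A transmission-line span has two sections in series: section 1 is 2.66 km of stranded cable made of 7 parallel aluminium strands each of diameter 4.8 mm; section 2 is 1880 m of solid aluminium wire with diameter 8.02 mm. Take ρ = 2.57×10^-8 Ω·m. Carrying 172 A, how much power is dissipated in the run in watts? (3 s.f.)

44300 W

Section 1: A_strand = π(2.4000e-03)² = 1.810e-05 m²; R₁ = ρL/(N·A_s) = (2.57×10^-8)(2660)/(7×1.810e-05) = 0.5397 Ω
Section 2: A = π(d/2)² = π(4.0100e-03 m)² = 5.052e-05 m²
R₂ = (2.57×10^-8)(1880)/(5.052e-05) = 0.9564 Ω
R = R₁ + R₂ = 1.496 Ω
P = I²R = (172)² × 1.496 = 44300 W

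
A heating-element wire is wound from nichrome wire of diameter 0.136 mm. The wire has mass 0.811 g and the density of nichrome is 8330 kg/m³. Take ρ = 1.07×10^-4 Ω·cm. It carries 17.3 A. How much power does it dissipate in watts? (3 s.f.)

1.48×10^5 W

ρ = 1.07×10^-4 Ω·cm = 1.07×10^-6 Ω·m
A = π(d/2)² = π(6.8000e-05 m)² = 1.4527e-08 m²
L = m/(density·A) = 8.110×10^-4/(8330×1.4527e-08) = 6.702 m
R = ρL/A = (1.07×10^-6)(6.702)/(1.4527e-08) = 493.7 Ω
P = I²R = (17.3)² × 493.7 = 1.48×10^5 W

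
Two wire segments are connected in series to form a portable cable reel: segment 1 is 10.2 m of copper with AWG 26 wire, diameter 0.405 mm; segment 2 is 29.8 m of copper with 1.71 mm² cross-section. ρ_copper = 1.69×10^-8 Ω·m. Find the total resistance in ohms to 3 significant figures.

1.63 Ω

Segment 1: A = π(0.405/2 mm)² = π(2.0250e-04 m)² = 1.288e-07 m²
R₁ = ρL/A = (1.69×10^-8)(10.2)/(1.288e-07) = 1.338 Ω
Segment 2: A = 1.71 mm² = 1.710e-06 m²
R₂ = (1.69×10^-8)(29.8)/(1.710e-06) = 0.2945 Ω
R = R₁ + R₂ = 1.63 Ω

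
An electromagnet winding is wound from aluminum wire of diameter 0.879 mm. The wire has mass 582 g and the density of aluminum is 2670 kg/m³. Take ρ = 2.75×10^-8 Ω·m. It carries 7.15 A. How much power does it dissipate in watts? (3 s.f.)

832 W

A = π(d/2)² = π(4.3950e-04 m)² = 6.0683e-07 m²
L = m/(density·A) = 0.582/(2670×6.0683e-07) = 359.2 m
R = ρL/A = (2.75×10^-8)(359.2)/(6.0683e-07) = 16.28 Ω
P = I²R = (7.15)² × 16.28 = 832 W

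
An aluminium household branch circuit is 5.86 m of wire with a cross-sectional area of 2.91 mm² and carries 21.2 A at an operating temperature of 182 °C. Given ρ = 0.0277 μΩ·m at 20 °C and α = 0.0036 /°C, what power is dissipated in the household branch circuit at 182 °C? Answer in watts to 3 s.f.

ρ = 0.0277 μΩ·m = 2.77×10^-8 Ω·m
A = 2.91 mm² = 2.910e-06 m²
R₍20₎ = ρL/A = (2.77×10^-8)(5.86)/(2.910e-06) = 0.05578 Ω
R₍182₎ = R₍20₎(1 + αΔT) = 0.05578 × (1 + 0.0036×162) = 0.08831 Ω
P = I²R = (21.2)² × 0.08831 = 39.7 W

39.7 W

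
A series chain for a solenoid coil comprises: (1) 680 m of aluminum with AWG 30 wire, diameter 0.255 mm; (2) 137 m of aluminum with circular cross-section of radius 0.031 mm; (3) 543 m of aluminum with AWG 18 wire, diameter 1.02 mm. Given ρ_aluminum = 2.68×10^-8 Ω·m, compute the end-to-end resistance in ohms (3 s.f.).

Seg 1: A = π(0.255/2 mm)² = π(1.2750e-04 m)² = 5.107e-08 m²
R_1 = (2.68×10^-8)(680)/(5.107e-08) = 356.8 Ω
Seg 2: A = πr² = π(3.1000e-05 m)² = 3.019e-09 m²
R_2 = (2.68×10^-8)(137)/(3.019e-09) = 1216 Ω
Seg 3: A = π(1.02/2 mm)² = π(5.1000e-04 m)² = 8.171e-07 m²
R_3 = (2.68×10^-8)(543)/(8.171e-07) = 17.81 Ω
R_total = R_1 + R_2 + R_3 = 1590 Ω

1590 Ω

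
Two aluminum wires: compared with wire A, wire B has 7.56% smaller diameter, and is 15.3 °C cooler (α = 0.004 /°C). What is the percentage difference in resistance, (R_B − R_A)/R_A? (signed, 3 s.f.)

R ∝ ρL/d² with ρ ∝ (1+αΔT), so R_B/R_A = (1 − 7.56/100)⁻² × (1 − 0.004×15.3)
= 1.17 × 0.9388 = 1.099
(R_B − R_A)/R_A = 1.099 − 1 = 9.86%

9.86%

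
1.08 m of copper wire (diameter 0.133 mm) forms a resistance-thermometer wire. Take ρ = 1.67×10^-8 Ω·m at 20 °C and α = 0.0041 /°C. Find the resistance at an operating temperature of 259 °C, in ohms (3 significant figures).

2.57 Ω

A = π(d/2)² = π(6.6500e-05 m)² = 1.389e-08 m²
R₍20°C₎ = ρL/A = (1.67×10^-8)(1.08)/(1.389e-08) = 1.298 Ω
R = R₀(1 + αΔT) = 1.298(1 + 0.0041×239) = 2.57 Ω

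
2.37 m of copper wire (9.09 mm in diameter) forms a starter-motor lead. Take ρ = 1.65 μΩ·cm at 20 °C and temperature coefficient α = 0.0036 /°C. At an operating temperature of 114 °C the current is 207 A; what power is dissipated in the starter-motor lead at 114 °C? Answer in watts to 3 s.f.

34.6 W

ρ = 1.65 μΩ·cm = 1.65×10^-8 Ω·m
A = π(d/2)² = π(4.5450e-03 m)² = 6.490e-05 m²
R₍20₎ = ρL/A = (1.65×10^-8)(2.37)/(6.490e-05) = 6.026×10^-4 Ω
R₍114₎ = R₍20₎(1 + αΔT) = 6.026×10^-4 × (1 + 0.0036×94) = 8.065×10^-4 Ω
P = I²R = (207)² × 8.065×10^-4 = 34.6 W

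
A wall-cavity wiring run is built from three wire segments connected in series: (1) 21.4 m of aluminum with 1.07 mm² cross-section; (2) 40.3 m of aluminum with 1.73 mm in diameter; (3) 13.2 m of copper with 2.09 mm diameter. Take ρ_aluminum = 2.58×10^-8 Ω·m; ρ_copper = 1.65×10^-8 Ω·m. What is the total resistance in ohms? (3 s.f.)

Seg 1: A = 1.07 mm² = 1.070e-06 m²
R_1 = (2.58×10^-8)(21.4)/(1.070e-06) = 0.516 Ω
Seg 2: A = π(d/2)² = π(8.6500e-04 m)² = 2.351e-06 m²
R_2 = (2.58×10^-8)(40.3)/(2.351e-06) = 0.4423 Ω
Seg 3: A = π(d/2)² = π(1.0450e-03 m)² = 3.431e-06 m²
R_3 = (1.65×10^-8)(13.2)/(3.431e-06) = 0.06349 Ω
R_total = R_1 + R_2 + R_3 = 1.02 Ω

1.02 Ω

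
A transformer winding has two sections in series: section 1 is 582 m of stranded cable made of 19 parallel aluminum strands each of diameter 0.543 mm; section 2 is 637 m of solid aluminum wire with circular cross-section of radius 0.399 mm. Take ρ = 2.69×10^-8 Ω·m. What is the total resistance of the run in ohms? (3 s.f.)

Section 1: A_strand = π(2.7150e-04)² = 2.316e-07 m²; R₁ = ρL/(N·A_s) = (2.69×10^-8)(582)/(19×2.316e-07) = 3.558 Ω
Section 2: A = πr² = π(3.9900e-04 m)² = 5.001e-07 m²
R₂ = (2.69×10^-8)(637)/(5.001e-07) = 34.26 Ω
R = R₁ + R₂ = 37.8 Ω

37.8 Ω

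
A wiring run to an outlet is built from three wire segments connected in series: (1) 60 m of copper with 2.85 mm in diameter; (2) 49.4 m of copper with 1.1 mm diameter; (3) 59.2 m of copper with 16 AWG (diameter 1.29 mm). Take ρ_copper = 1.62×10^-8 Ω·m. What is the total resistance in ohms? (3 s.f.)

Seg 1: A = π(d/2)² = π(1.4250e-03 m)² = 6.379e-06 m²
R_1 = (1.62×10^-8)(60)/(6.379e-06) = 0.1524 Ω
Seg 2: A = π(d/2)² = π(5.5000e-04 m)² = 9.503e-07 m²
R_2 = (1.62×10^-8)(49.4)/(9.503e-07) = 0.8421 Ω
Seg 3: A = π(1.29/2 mm)² = π(6.4500e-04 m)² = 1.307e-06 m²
R_3 = (1.62×10^-8)(59.2)/(1.307e-06) = 0.7338 Ω
R_total = R_1 + R_2 + R_3 = 1.73 Ω

1.73 Ω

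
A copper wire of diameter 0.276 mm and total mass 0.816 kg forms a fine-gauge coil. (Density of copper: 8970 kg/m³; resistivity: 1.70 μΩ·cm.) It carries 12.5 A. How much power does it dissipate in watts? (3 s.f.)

ρ = 1.70 μΩ·cm = 1.70×10^-8 Ω·m
A = π(d/2)² = π(1.3800e-04 m)² = 5.9828e-08 m²
L = m/(density·A) = 0.816/(8970×5.9828e-08) = 1521 m
R = ρL/A = (1.70×10^-8)(1521)/(5.9828e-08) = 432 Ω
P = I²R = (12.5)² × 432 = 67500 W

67500 W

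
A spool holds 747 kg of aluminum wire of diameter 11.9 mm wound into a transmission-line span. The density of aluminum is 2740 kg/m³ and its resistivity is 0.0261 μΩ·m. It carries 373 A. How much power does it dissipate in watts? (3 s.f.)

ρ = 0.0261 μΩ·m = 2.61×10^-8 Ω·m
A = π(d/2)² = π(5.9500e-03 m)² = 1.1122e-04 m²
L = m/(density·A) = 747/(2740×1.1122e-04) = 2451 m
R = ρL/A = (2.61×10^-8)(2451)/(1.1122e-04) = 0.5752 Ω
P = I²R = (373)² × 0.5752 = 80000 W

80000 W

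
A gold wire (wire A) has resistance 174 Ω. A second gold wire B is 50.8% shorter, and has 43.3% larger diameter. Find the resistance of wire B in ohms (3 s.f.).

R ∝ L/d², so R_B/R_A = (1 − 50.8/100) × (1 + 43.3/100)⁻²
= 0.492 × 0.487 = 0.2396
R_B = 0.2396 × 174 = 41.7 Ω

41.7 Ω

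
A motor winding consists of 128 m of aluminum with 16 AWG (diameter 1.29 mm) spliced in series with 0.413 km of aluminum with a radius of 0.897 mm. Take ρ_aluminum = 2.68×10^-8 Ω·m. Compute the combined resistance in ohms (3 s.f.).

Segment 1: A = π(1.29/2 mm)² = π(6.4500e-04 m)² = 1.307e-06 m²
R₁ = ρL/A = (2.68×10^-8)(128)/(1.307e-06) = 2.625 Ω
Segment 2: A = πr² = π(8.9700e-04 m)² = 2.528e-06 m²
R₂ = (2.68×10^-8)(413)/(2.528e-06) = 4.379 Ω
R = R₁ + R₂ = 7.00 Ω

7.00 Ω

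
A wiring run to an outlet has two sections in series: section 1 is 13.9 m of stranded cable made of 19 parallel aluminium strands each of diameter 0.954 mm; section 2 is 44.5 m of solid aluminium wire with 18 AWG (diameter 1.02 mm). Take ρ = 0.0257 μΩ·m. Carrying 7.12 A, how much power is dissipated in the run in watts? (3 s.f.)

ρ = 0.0257 μΩ·m = 2.57×10^-8 Ω·m
Section 1: A_strand = π(4.7700e-04)² = 7.148e-07 m²; R₁ = ρL/(N·A_s) = (2.57×10^-8)(13.9)/(19×7.148e-07) = 0.0263 Ω
Section 2: A = π(1.02/2 mm)² = π(5.1000e-04 m)² = 8.171e-07 m²
R₂ = (2.57×10^-8)(44.5)/(8.171e-07) = 1.4 Ω
R = R₁ + R₂ = 1.426 Ω
P = I²R = (7.12)² × 1.426 = 72.3 W

72.3 W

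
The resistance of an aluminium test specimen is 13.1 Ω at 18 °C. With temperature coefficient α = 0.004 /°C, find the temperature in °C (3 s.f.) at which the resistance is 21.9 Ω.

R = R₀(1 + α(T − T₀)) ⇒ T = T₀ + (R/R₀ − 1)/α
T = 18 + (21.9/13.1 − 1)/0.004 = 18 + (0.6718)/0.004 = 186 °C

186 °C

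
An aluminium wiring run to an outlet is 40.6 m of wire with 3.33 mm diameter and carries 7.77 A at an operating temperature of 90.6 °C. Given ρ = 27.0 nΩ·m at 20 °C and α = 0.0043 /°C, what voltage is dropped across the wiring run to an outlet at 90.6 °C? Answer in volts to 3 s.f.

ρ = 27.0 nΩ·m = 2.70×10^-8 Ω·m
A = π(d/2)² = π(1.6650e-03 m)² = 8.709e-06 m²
R₍20₎ = ρL/A = (2.70×10^-8)(40.6)/(8.709e-06) = 0.1259 Ω
R₍90.6₎ = R₍20₎(1 + αΔT) = 0.1259 × (1 + 0.0043×70.6) = 0.1641 Ω
V = IR = 7.77 × 0.1641 = 1.27 V

1.27 V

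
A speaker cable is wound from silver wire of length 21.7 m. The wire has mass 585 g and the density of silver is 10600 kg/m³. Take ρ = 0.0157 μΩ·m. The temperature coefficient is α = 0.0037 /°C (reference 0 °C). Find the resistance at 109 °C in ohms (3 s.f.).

0.188 Ω

ρ = 0.0157 μΩ·m = 1.57×10^-8 Ω·m
A = m/(density·L) = 0.585/(10600×21.7) = 2.5433e-06 m²
R = ρL/A = (1.57×10^-8)(21.7)/(2.5433e-06) = 0.134 Ω
R(109 °C) = 0.134 × (1 + 0.0037×109) = 0.188 Ω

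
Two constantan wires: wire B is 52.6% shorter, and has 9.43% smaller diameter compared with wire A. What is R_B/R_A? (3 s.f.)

R ∝ L/d², so R_B/R_A = (1 − 52.6/100) × (1 − 9.43/100)⁻²
= 0.474 × 1.219 = 0.578

0.578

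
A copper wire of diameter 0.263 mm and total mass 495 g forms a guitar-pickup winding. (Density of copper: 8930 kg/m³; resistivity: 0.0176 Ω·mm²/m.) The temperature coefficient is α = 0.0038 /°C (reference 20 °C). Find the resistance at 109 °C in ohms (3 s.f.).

442 Ω

ρ = 0.0176 Ω·mm²/m = 1.76×10^-8 Ω·m
A = π(d/2)² = π(1.3150e-04 m)² = 5.4325e-08 m²
L = m/(density·A) = 0.495/(8930×5.4325e-08) = 1020 m
R = ρL/A = (1.76×10^-8)(1020)/(5.4325e-08) = 330.6 Ω
R(109 °C) = 330.6 × (1 + 0.0038×89) = 442 Ω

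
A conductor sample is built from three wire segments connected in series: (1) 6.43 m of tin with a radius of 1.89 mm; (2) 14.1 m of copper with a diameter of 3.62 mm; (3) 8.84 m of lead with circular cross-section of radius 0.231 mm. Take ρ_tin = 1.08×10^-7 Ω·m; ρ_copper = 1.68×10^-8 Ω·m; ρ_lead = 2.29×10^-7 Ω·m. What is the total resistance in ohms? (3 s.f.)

12.2 Ω

Seg 1: A = πr² = π(1.8900e-03 m)² = 1.122e-05 m²
R_1 = (1.08×10^-7)(6.43)/(1.122e-05) = 0.06188 Ω
Seg 2: A = π(d/2)² = π(1.8100e-03 m)² = 1.029e-05 m²
R_2 = (1.68×10^-8)(14.1)/(1.029e-05) = 0.02302 Ω
Seg 3: A = πr² = π(2.3100e-04 m)² = 1.676e-07 m²
R_3 = (2.29×10^-7)(8.84)/(1.676e-07) = 12.08 Ω
R_total = R_1 + R_2 + R_3 = 12.2 Ω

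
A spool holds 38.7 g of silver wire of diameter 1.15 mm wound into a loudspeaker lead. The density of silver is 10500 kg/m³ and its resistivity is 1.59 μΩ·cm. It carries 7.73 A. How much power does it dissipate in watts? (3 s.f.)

ρ = 1.59 μΩ·cm = 1.59×10^-8 Ω·m
A = π(d/2)² = π(5.7500e-04 m)² = 1.0387e-06 m²
L = m/(density·A) = 0.0387/(10500×1.0387e-06) = 3.548 m
R = ρL/A = (1.59×10^-8)(3.548)/(1.0387e-06) = 0.05432 Ω
P = I²R = (7.73)² × 0.05432 = 3.25 W

3.25 W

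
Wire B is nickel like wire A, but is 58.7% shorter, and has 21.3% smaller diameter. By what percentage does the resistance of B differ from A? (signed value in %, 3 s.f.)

R ∝ L/d², so R_B/R_A = (1 − 58.7/100) × (1 − 21.3/100)⁻²
= 0.413 × 1.615 = 0.6668
(R_B − R_A)/R_A = 0.6668 − 1 = -33.3%

-33.3%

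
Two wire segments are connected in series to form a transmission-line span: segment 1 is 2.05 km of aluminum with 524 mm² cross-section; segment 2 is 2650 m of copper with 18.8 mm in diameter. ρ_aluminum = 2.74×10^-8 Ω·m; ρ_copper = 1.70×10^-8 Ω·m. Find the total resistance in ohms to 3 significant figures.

0.269 Ω

Segment 1: A = 524 mm² = 5.240e-04 m²
R₁ = ρL/A = (2.74×10^-8)(2050)/(5.240e-04) = 0.1072 Ω
Segment 2: A = π(d/2)² = π(9.4000e-03 m)² = 2.776e-04 m²
R₂ = (1.70×10^-8)(2650)/(2.776e-04) = 0.1623 Ω
R = R₁ + R₂ = 0.269 Ω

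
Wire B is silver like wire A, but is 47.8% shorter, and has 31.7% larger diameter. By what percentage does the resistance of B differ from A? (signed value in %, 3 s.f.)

-69.9%

R ∝ L/d², so R_B/R_A = (1 − 47.8/100) × (1 + 31.7/100)⁻²
= 0.522 × 0.5765 = 0.3009
(R_B − R_A)/R_A = 0.3009 − 1 = -69.9%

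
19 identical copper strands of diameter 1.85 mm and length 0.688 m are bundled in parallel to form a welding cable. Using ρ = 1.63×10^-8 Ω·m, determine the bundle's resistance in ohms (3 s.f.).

2.20×10^-4 Ω

A_strand = π(9.2500e-04 m)² = 2.688e-06 m²
R_strand = ρL/A = (1.63×10^-8)(0.688)/(2.688e-06) = 0.004172 Ω
R_total = R_strand/N = 0.004172/19 = 2.20×10^-4 Ω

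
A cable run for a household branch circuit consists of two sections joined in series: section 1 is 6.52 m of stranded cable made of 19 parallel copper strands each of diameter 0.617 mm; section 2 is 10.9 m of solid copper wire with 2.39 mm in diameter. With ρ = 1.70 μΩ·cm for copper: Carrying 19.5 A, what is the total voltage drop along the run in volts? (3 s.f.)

ρ = 1.70 μΩ·cm = 1.70×10^-8 Ω·m
Section 1: A_strand = π(3.0850e-04)² = 2.990e-07 m²; R₁ = ρL/(N·A_s) = (1.70×10^-8)(6.52)/(19×2.990e-07) = 0.01951 Ω
Section 2: A = π(d/2)² = π(1.1950e-03 m)² = 4.486e-06 m²
R₂ = (1.70×10^-8)(10.9)/(4.486e-06) = 0.0413 Ω
R = R₁ + R₂ = 0.06081 Ω
V = IR = 19.5 × 0.06081 = 1.19 V

1.19 V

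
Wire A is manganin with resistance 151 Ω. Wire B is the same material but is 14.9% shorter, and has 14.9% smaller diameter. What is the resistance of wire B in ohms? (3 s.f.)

177 Ω

R ∝ L/d², so R_B/R_A = (1 − 14.9/100) × (1 − 14.9/100)⁻²
= 0.851 × 1.381 = 1.175
R_B = 1.175 × 151 = 177 Ω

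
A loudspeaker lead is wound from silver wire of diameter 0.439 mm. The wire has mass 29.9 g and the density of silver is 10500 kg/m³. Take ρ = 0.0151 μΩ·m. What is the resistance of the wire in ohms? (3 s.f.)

ρ = 0.0151 μΩ·m = 1.51×10^-8 Ω·m
A = π(d/2)² = π(2.1950e-04 m)² = 1.5136e-07 m²
L = m/(density·A) = 0.0299/(10500×1.5136e-07) = 18.81 m
R = ρL/A = (1.51×10^-8)(18.81)/(1.5136e-07) = 1.88 Ω

1.88 Ω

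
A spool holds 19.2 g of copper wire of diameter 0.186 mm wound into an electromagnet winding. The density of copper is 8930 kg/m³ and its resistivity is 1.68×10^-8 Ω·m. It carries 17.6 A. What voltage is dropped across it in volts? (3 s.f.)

861 V

A = π(d/2)² = π(9.3000e-05 m)² = 2.7172e-08 m²
L = m/(density·A) = 0.0192/(8930×2.7172e-08) = 79.13 m
R = ρL/A = (1.68×10^-8)(79.13)/(2.7172e-08) = 48.92 Ω
V = IR = 17.6 × 48.92 = 861 V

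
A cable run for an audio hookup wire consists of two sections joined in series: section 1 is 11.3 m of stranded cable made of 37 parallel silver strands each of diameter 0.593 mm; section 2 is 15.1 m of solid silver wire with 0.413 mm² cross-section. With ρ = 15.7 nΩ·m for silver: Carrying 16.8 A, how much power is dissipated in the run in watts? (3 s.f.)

167 W

ρ = 15.7 nΩ·m = 1.57×10^-8 Ω·m
Section 1: A_strand = π(2.9650e-04)² = 2.762e-07 m²; R₁ = ρL/(N·A_s) = (1.57×10^-8)(11.3)/(37×2.762e-07) = 0.01736 Ω
Section 2: A = 0.413 mm² = 4.130e-07 m²
R₂ = (1.57×10^-8)(15.1)/(4.130e-07) = 0.574 Ω
R = R₁ + R₂ = 0.5914 Ω
P = I²R = (16.8)² × 0.5914 = 167 W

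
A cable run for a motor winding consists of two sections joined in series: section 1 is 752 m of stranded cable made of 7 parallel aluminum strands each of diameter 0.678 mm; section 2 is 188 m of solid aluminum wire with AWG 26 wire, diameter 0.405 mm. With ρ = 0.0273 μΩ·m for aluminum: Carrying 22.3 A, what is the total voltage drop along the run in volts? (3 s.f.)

ρ = 0.0273 μΩ·m = 2.73×10^-8 Ω·m
Section 1: A_strand = π(3.3900e-04)² = 3.610e-07 m²; R₁ = ρL/(N·A_s) = (2.73×10^-8)(752)/(7×3.610e-07) = 8.123 Ω
Section 2: A = π(0.405/2 mm)² = π(2.0250e-04 m)² = 1.288e-07 m²
R₂ = (2.73×10^-8)(188)/(1.288e-07) = 39.84 Ω
R = R₁ + R₂ = 47.96 Ω
V = IR = 22.3 × 47.96 = 1070 V

1070 V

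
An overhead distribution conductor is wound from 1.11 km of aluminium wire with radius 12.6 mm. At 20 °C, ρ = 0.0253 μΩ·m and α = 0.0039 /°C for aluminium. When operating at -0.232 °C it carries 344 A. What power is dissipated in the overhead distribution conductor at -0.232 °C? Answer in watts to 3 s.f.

6140 W

ρ = 0.0253 μΩ·m = 2.53×10^-8 Ω·m
A = πr² = π(1.2600e-02 m)² = 4.988e-04 m²
R₍20₎ = ρL/A = (2.53×10^-8)(1110)/(4.988e-04) = 0.05631 Ω
R₍-0.232₎ = R₍20₎(1 + αΔT) = 0.05631 × (1 + 0.0039×-20.2) = 0.05186 Ω
P = I²R = (344)² × 0.05186 = 6140 W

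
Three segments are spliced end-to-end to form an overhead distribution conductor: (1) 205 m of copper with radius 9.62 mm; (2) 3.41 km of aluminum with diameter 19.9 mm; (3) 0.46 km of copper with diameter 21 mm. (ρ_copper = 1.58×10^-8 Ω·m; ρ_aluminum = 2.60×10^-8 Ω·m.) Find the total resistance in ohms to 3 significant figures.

0.317 Ω

Seg 1: A = πr² = π(9.6200e-03 m)² = 2.907e-04 m²
R_1 = (1.58×10^-8)(205)/(2.907e-04) = 0.01114 Ω
Seg 2: A = π(d/2)² = π(9.9500e-03 m)² = 3.110e-04 m²
R_2 = (2.60×10^-8)(3410)/(3.110e-04) = 0.2851 Ω
Seg 3: A = π(d/2)² = π(1.0500e-02 m)² = 3.464e-04 m²
R_3 = (1.58×10^-8)(460)/(3.464e-04) = 0.02098 Ω
R_total = R_1 + R_2 + R_3 = 0.317 Ω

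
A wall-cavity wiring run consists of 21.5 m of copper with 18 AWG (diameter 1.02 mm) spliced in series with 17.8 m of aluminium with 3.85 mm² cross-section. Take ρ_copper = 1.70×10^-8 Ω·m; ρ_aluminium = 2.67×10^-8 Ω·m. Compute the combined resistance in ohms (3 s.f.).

0.571 Ω

Segment 1: A = π(1.02/2 mm)² = π(5.1000e-04 m)² = 8.171e-07 m²
R₁ = ρL/A = (1.70×10^-8)(21.5)/(8.171e-07) = 0.4473 Ω
Segment 2: A = 3.85 mm² = 3.850e-06 m²
R₂ = (2.67×10^-8)(17.8)/(3.850e-06) = 0.1234 Ω
R = R₁ + R₂ = 0.571 Ω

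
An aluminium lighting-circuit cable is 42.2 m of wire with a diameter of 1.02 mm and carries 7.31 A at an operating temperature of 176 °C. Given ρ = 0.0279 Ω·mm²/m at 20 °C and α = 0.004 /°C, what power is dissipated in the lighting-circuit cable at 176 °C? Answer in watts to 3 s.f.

125 W

ρ = 0.0279 Ω·mm²/m = 2.79×10^-8 Ω·m
A = π(d/2)² = π(5.1000e-04 m)² = 8.171e-07 m²
R₍20₎ = ρL/A = (2.79×10^-8)(42.2)/(8.171e-07) = 1.441 Ω
R₍176₎ = R₍20₎(1 + αΔT) = 1.441 × (1 + 0.004×156) = 2.34 Ω
P = I²R = (7.31)² × 2.34 = 125 W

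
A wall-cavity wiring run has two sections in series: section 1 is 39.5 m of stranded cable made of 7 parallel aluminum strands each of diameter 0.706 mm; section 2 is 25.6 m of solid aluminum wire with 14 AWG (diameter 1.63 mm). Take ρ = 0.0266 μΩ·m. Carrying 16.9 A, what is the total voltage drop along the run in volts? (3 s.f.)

ρ = 0.0266 μΩ·m = 2.66×10^-8 Ω·m
Section 1: A_strand = π(3.5300e-04)² = 3.915e-07 m²; R₁ = ρL/(N·A_s) = (2.66×10^-8)(39.5)/(7×3.915e-07) = 0.3834 Ω
Section 2: A = π(1.63/2 mm)² = π(8.1500e-04 m)² = 2.087e-06 m²
R₂ = (2.66×10^-8)(25.6)/(2.087e-06) = 0.3263 Ω
R = R₁ + R₂ = 0.7098 Ω
V = IR = 16.9 × 0.7098 = 12.0 V

12.0 V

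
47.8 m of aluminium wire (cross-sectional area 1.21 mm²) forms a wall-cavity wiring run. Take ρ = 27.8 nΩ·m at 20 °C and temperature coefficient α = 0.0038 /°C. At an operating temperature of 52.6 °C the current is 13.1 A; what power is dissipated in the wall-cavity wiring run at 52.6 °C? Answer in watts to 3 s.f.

212 W

ρ = 27.8 nΩ·m = 2.78×10^-8 Ω·m
A = 1.21 mm² = 1.210e-06 m²
R₍20₎ = ρL/A = (2.78×10^-8)(47.8)/(1.210e-06) = 1.098 Ω
R₍52.6₎ = R₍20₎(1 + αΔT) = 1.098 × (1 + 0.0038×32.6) = 1.234 Ω
P = I²R = (13.1)² × 1.234 = 212 W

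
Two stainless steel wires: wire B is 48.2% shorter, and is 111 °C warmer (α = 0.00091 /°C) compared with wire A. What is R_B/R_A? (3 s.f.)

0.570

R ∝ ρL/d² with ρ ∝ (1+αΔT), so R_B/R_A = (1 − 48.2/100) × (1 + 0.00091×111)
= 0.518 × 1.101 = 0.570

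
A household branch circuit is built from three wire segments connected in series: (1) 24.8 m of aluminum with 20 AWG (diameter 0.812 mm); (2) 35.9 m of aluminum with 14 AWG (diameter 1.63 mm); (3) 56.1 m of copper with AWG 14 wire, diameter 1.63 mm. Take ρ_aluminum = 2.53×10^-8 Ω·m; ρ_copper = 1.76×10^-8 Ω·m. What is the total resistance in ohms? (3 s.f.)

2.12 Ω

Seg 1: A = π(0.812/2 mm)² = π(4.0600e-04 m)² = 5.178e-07 m²
R_1 = (2.53×10^-8)(24.8)/(5.178e-07) = 1.212 Ω
Seg 2: A = π(1.63/2 mm)² = π(8.1500e-04 m)² = 2.087e-06 m²
R_2 = (2.53×10^-8)(35.9)/(2.087e-06) = 0.4353 Ω
Seg 3: A = π(1.63/2 mm)² = π(8.1500e-04 m)² = 2.087e-06 m²
R_3 = (1.76×10^-8)(56.1)/(2.087e-06) = 0.4732 Ω
R_total = R_1 + R_2 + R_3 = 2.12 Ω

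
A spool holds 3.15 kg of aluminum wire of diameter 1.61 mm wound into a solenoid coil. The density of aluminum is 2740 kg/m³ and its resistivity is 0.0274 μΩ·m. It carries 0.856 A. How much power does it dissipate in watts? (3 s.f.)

ρ = 0.0274 μΩ·m = 2.74×10^-8 Ω·m
A = π(d/2)² = π(8.0500e-04 m)² = 2.0358e-06 m²
L = m/(density·A) = 3.15/(2740×2.0358e-06) = 564.7 m
R = ρL/A = (2.74×10^-8)(564.7)/(2.0358e-06) = 7.6 Ω
P = I²R = (0.856)² × 7.6 = 5.57 W

5.57 W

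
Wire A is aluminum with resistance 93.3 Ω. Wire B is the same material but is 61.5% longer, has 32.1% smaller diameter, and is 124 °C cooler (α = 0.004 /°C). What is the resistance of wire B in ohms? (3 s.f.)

165 Ω

R ∝ ρL/d² with ρ ∝ (1+αΔT), so R_B/R_A = (1 + 61.5/100) × (1 − 32.1/100)⁻² × (1 − 0.004×124)
= 1.615 × 2.169 × 0.504 = 1.766
R_B = 1.766 × 93.3 = 165 Ω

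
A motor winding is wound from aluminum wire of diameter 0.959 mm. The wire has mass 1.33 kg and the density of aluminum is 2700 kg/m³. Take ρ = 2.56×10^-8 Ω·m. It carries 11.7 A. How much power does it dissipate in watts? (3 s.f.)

A = π(d/2)² = π(4.7950e-04 m)² = 7.2232e-07 m²
L = m/(density·A) = 1.33/(2700×7.2232e-07) = 682 m
R = ρL/A = (2.56×10^-8)(682)/(7.2232e-07) = 24.17 Ω
P = I²R = (11.7)² × 24.17 = 3310 W

3310 W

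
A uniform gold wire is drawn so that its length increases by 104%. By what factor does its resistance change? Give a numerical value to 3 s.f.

k = 1 + 104/100 = 2.04; volume constant ⇒ A' = A/k, so R' = k²R.
Factor = 4.16

4.16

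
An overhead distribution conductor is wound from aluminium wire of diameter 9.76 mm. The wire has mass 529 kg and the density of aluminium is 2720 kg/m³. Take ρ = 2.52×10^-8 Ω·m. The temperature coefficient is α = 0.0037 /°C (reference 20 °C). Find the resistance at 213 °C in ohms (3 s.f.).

A = π(d/2)² = π(4.8800e-03 m)² = 7.4815e-05 m²
L = m/(density·A) = 529/(2720×7.4815e-05) = 2600 m
R = ρL/A = (2.52×10^-8)(2600)/(7.4815e-05) = 0.8756 Ω
R(213 °C) = 0.8756 × (1 + 0.0037×193) = 1.50 Ω

1.50 Ω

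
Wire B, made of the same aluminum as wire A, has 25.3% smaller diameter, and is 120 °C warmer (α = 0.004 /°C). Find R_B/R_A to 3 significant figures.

R ∝ ρL/d² with ρ ∝ (1+αΔT), so R_B/R_A = (1 − 25.3/100)⁻² × (1 + 0.004×120)
= 1.792 × 1.48 = 2.65

2.65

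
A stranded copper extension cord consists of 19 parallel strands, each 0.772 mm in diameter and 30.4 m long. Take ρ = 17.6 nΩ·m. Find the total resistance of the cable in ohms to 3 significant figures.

ρ = 17.6 nΩ·m = 1.76×10^-8 Ω·m
A_strand = π(3.8600e-04 m)² = 4.681e-07 m²
R_strand = ρL/A = (1.76×10^-8)(30.4)/(4.681e-07) = 1.143 Ω
R_total = R_strand/N = 1.143/19 = 0.0602 Ω

0.0602 Ω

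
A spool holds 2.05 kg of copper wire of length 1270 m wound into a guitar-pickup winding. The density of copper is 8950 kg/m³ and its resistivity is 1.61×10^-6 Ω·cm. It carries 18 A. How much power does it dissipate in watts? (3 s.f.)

ρ = 1.61×10^-6 Ω·cm = 1.61×10^-8 Ω·m
A = m/(density·L) = 2.05/(8950×1270) = 1.8035e-07 m²
R = ρL/A = (1.61×10^-8)(1270)/(1.8035e-07) = 113.4 Ω
P = I²R = (18)² × 113.4 = 36700 W

36700 W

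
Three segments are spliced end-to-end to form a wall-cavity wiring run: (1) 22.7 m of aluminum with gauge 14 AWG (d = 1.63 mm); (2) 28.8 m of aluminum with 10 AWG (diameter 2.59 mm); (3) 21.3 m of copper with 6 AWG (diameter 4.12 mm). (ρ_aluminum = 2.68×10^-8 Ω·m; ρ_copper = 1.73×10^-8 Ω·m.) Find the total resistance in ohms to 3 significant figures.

Seg 1: A = π(1.63/2 mm)² = π(8.1500e-04 m)² = 2.087e-06 m²
R_1 = (2.68×10^-8)(22.7)/(2.087e-06) = 0.2915 Ω
Seg 2: A = π(2.59/2 mm)² = π(1.2950e-03 m)² = 5.269e-06 m²
R_2 = (2.68×10^-8)(28.8)/(5.269e-06) = 0.1465 Ω
Seg 3: A = π(4.12/2 mm)² = π(2.0600e-03 m)² = 1.333e-05 m²
R_3 = (1.73×10^-8)(21.3)/(1.333e-05) = 0.02764 Ω
R_total = R_1 + R_2 + R_3 = 0.466 Ω

0.466 Ω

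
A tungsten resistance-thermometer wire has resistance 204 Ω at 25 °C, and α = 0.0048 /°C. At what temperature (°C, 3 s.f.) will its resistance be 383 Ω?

R = R₀(1 + α(T − T₀)) ⇒ T = T₀ + (R/R₀ − 1)/α
T = 25 + (383/204 − 1)/0.0048 = 25 + (0.8775)/0.0048 = 208 °C

208 °C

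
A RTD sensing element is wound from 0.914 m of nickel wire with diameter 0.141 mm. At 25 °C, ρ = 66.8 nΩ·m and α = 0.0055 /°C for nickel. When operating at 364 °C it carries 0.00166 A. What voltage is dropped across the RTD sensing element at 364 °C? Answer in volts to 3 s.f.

0.0186 V

ρ = 66.8 nΩ·m = 6.68×10^-8 Ω·m
A = π(d/2)² = π(7.0500e-05 m)² = 1.561e-08 m²
R₍25₎ = ρL/A = (6.68×10^-8)(0.914)/(1.561e-08) = 3.91 Ω
R₍364₎ = R₍25₎(1 + αΔT) = 3.91 × (1 + 0.0055×339) = 11.2 Ω
V = IR = 0.00166 × 11.2 = 0.0186 V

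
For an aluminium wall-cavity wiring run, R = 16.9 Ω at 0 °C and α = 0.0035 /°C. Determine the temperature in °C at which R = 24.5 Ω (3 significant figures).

128 °C

R = R₀(1 + α(T − T₀)) ⇒ T = T₀ + (R/R₀ − 1)/α
T = 0 + (24.5/16.9 − 1)/0.0035 = 0 + (0.4497)/0.0035 = 128 °C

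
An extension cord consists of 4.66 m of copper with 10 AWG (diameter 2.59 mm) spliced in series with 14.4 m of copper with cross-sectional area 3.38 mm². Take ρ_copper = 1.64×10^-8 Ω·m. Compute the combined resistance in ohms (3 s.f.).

0.0844 Ω

Segment 1: A = π(2.59/2 mm)² = π(1.2950e-03 m)² = 5.269e-06 m²
R₁ = ρL/A = (1.64×10^-8)(4.66)/(5.269e-06) = 0.01451 Ω
Segment 2: A = 3.38 mm² = 3.380e-06 m²
R₂ = (1.64×10^-8)(14.4)/(3.380e-06) = 0.06987 Ω
R = R₁ + R₂ = 0.0844 Ω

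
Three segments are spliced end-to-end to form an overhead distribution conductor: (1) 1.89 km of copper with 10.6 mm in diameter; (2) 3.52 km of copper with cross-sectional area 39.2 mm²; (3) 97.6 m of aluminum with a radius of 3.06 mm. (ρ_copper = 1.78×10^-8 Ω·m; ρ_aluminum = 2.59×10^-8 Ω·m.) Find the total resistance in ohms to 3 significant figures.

2.07 Ω

Seg 1: A = π(d/2)² = π(5.3000e-03 m)² = 8.825e-05 m²
R_1 = (1.78×10^-8)(1890)/(8.825e-05) = 0.3812 Ω
Seg 2: A = 39.2 mm² = 3.920e-05 m²
R_2 = (1.78×10^-8)(3520)/(3.920e-05) = 1.598 Ω
Seg 3: A = πr² = π(3.0600e-03 m)² = 2.942e-05 m²
R_3 = (2.59×10^-8)(97.6)/(2.942e-05) = 0.08593 Ω
R_total = R_1 + R_2 + R_3 = 2.07 Ω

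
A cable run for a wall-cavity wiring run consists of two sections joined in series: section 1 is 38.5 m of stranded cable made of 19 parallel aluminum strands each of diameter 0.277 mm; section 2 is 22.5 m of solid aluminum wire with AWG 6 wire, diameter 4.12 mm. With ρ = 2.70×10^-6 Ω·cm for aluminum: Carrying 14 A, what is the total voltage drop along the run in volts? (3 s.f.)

ρ = 2.70×10^-6 Ω·cm = 2.70×10^-8 Ω·m
Section 1: A_strand = π(1.3850e-04)² = 6.026e-08 m²; R₁ = ρL/(N·A_s) = (2.70×10^-8)(38.5)/(19×6.026e-08) = 0.9079 Ω
Section 2: A = π(4.12/2 mm)² = π(2.0600e-03 m)² = 1.333e-05 m²
R₂ = (2.70×10^-8)(22.5)/(1.333e-05) = 0.04557 Ω
R = R₁ + R₂ = 0.9534 Ω
V = IR = 14 × 0.9534 = 13.3 V

13.3 V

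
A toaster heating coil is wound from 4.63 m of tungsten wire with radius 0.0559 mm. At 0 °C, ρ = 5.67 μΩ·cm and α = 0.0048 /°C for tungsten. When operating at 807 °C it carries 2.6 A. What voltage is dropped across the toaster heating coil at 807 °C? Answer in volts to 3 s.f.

ρ = 5.67 μΩ·cm = 5.67×10^-8 Ω·m
A = πr² = π(5.5900e-05 m)² = 9.817e-09 m²
R₍0₎ = ρL/A = (5.67×10^-8)(4.63)/(9.817e-09) = 26.74 Ω
R₍807₎ = R₍0₎(1 + αΔT) = 26.74 × (1 + 0.0048×807) = 130.3 Ω
V = IR = 2.6 × 130.3 = 339 V

339 V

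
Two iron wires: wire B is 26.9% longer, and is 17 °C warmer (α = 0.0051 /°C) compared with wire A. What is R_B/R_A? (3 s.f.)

1.38

R ∝ ρL/d² with ρ ∝ (1+αΔT), so R_B/R_A = (1 + 26.9/100) × (1 + 0.0051×17)
= 1.269 × 1.087 = 1.38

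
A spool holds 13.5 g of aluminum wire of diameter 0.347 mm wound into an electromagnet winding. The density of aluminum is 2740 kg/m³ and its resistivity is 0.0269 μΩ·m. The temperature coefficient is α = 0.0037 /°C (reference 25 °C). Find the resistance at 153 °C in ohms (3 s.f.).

21.8 Ω

ρ = 0.0269 μΩ·m = 2.69×10^-8 Ω·m
A = π(d/2)² = π(1.7350e-04 m)² = 9.4569e-08 m²
L = m/(density·A) = 0.0135/(2740×9.4569e-08) = 52.1 m
R = ρL/A = (2.69×10^-8)(52.1)/(9.4569e-08) = 14.82 Ω
R(153 °C) = 14.82 × (1 + 0.0037×128) = 21.8 Ω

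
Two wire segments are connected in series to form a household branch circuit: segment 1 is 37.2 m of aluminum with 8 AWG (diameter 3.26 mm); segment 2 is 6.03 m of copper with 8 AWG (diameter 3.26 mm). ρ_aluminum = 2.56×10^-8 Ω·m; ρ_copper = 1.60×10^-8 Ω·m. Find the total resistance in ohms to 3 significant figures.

0.126 Ω

Segment 1: A = π(3.26/2 mm)² = π(1.6300e-03 m)² = 8.347e-06 m²
R₁ = ρL/A = (2.56×10^-8)(37.2)/(8.347e-06) = 0.1141 Ω
R₂ = (1.60×10^-8)(6.03)/(8.347e-06) = 0.01156 Ω
R = R₁ + R₂ = 0.126 Ω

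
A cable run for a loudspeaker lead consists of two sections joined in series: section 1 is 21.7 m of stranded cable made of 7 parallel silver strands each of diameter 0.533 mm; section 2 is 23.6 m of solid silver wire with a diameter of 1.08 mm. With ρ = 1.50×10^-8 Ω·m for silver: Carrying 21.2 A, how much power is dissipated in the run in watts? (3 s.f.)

267 W

Section 1: A_strand = π(2.6650e-04)² = 2.231e-07 m²; R₁ = ρL/(N·A_s) = (1.50×10^-8)(21.7)/(7×2.231e-07) = 0.2084 Ω
Section 2: A = π(d/2)² = π(5.4000e-04 m)² = 9.161e-07 m²
R₂ = (1.50×10^-8)(23.6)/(9.161e-07) = 0.3864 Ω
R = R₁ + R₂ = 0.5948 Ω
P = I²R = (21.2)² × 0.5948 = 267 W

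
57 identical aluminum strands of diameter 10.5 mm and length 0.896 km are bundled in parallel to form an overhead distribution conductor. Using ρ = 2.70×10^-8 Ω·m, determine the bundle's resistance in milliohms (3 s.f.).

A_strand = π(5.2500e-03 m)² = 8.659e-05 m²
R_strand = ρL/A = (2.70×10^-8)(896)/(8.659e-05) = 0.2794 Ω
R_total = R_strand/N = 0.2794/57 = 4.90 mΩ

4.90 mΩ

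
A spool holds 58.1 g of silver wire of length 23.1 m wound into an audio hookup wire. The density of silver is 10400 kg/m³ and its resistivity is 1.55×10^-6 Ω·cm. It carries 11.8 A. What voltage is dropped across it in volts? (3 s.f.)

17.5 V

ρ = 1.55×10^-6 Ω·cm = 1.55×10^-8 Ω·m
A = m/(density·L) = 0.0581/(10400×23.1) = 2.4184e-07 m²
R = ρL/A = (1.55×10^-8)(23.1)/(2.4184e-07) = 1.481 Ω
V = IR = 11.8 × 1.481 = 17.5 V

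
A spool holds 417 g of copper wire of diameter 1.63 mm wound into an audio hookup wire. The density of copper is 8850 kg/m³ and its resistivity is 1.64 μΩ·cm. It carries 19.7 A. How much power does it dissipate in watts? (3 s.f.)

68.9 W

ρ = 1.64 μΩ·cm = 1.64×10^-8 Ω·m
A = π(d/2)² = π(8.1500e-04 m)² = 2.0867e-06 m²
L = m/(density·A) = 0.417/(8850×2.0867e-06) = 22.58 m
R = ρL/A = (1.64×10^-8)(22.58)/(2.0867e-06) = 0.1775 Ω
P = I²R = (19.7)² × 0.1775 = 68.9 W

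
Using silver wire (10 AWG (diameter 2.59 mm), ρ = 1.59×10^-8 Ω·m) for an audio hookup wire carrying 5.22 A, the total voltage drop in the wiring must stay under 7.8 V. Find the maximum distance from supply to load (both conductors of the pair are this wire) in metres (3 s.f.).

A = π(2.59/2 mm)² = π(1.2950e-03 m)² = 5.269e-06 m²
L_max = V_max·A/(2·ρI) = (7.8)(5.269e-06)/(2×1.59×10^-8×5.22) = 248 m

248 m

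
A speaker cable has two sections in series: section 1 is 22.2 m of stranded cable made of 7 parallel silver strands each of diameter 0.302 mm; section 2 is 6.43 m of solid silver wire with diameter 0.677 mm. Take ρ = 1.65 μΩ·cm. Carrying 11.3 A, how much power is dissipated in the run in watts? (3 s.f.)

131 W

ρ = 1.65 μΩ·cm = 1.65×10^-8 Ω·m
Section 1: A_strand = π(1.5100e-04)² = 7.163e-08 m²; R₁ = ρL/(N·A_s) = (1.65×10^-8)(22.2)/(7×7.163e-08) = 0.7305 Ω
Section 2: A = π(d/2)² = π(3.3850e-04 m)² = 3.600e-07 m²
R₂ = (1.65×10^-8)(6.43)/(3.600e-07) = 0.2947 Ω
R = R₁ + R₂ = 1.025 Ω
P = I²R = (11.3)² × 1.025 = 131 W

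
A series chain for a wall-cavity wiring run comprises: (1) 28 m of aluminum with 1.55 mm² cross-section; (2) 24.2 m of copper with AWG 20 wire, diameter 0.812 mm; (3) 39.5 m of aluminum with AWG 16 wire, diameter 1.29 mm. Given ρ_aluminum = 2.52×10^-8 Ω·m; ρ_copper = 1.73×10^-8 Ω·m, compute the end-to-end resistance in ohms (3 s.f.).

Seg 1: A = 1.55 mm² = 1.550e-06 m²
R_1 = (2.52×10^-8)(28)/(1.550e-06) = 0.4552 Ω
Seg 2: A = π(0.812/2 mm)² = π(4.0600e-04 m)² = 5.178e-07 m²
R_2 = (1.73×10^-8)(24.2)/(5.178e-07) = 0.8085 Ω
Seg 3: A = π(1.29/2 mm)² = π(6.4500e-04 m)² = 1.307e-06 m²
R_3 = (2.52×10^-8)(39.5)/(1.307e-06) = 0.7616 Ω
R_total = R_1 + R_2 + R_3 = 2.03 Ω

2.03 Ω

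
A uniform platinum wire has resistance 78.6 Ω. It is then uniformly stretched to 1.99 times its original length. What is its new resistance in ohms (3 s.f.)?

311 Ω

Volume constant ⇒ A' = A/k with k = 1.99. R' = ρ(kL)/(A/k) = k²R.
R' = 3.96 × 78.6 = 311 Ω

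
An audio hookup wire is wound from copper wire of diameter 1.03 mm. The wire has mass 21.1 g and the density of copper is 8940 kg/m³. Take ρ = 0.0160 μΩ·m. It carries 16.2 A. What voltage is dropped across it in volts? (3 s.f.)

0.881 V

ρ = 0.0160 μΩ·m = 1.60×10^-8 Ω·m
A = π(d/2)² = π(5.1500e-04 m)² = 8.3323e-07 m²
L = m/(density·A) = 0.0211/(8940×8.3323e-07) = 2.833 m
R = ρL/A = (1.60×10^-8)(2.833)/(8.3323e-07) = 0.05439 Ω
V = IR = 16.2 × 0.05439 = 0.881 V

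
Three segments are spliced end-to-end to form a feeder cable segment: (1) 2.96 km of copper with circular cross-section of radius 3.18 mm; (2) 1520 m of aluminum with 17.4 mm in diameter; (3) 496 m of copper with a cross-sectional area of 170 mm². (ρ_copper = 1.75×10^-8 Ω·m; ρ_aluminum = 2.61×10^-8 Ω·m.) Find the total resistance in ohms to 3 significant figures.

1.85 Ω

Seg 1: A = πr² = π(3.1800e-03 m)² = 3.177e-05 m²
R_1 = (1.75×10^-8)(2960)/(3.177e-05) = 1.631 Ω
Seg 2: A = π(d/2)² = π(8.7000e-03 m)² = 2.378e-04 m²
R_2 = (2.61×10^-8)(1520)/(2.378e-04) = 0.1668 Ω
Seg 3: A = 170 mm² = 1.700e-04 m²
R_3 = (1.75×10^-8)(496)/(1.700e-04) = 0.05106 Ω
R_total = R_1 + R_2 + R_3 = 1.85 Ω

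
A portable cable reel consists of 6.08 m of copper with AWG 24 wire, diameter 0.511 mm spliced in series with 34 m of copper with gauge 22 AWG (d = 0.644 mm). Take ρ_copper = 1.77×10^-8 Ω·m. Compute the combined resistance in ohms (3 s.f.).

2.37 Ω

Segment 1: A = π(0.511/2 mm)² = π(2.5550e-04 m)² = 2.051e-07 m²
R₁ = ρL/A = (1.77×10^-8)(6.08)/(2.051e-07) = 0.5247 Ω
Segment 2: A = π(0.644/2 mm)² = π(3.2200e-04 m)² = 3.257e-07 m²
R₂ = (1.77×10^-8)(34)/(3.257e-07) = 1.848 Ω
R = R₁ + R₂ = 2.37 Ω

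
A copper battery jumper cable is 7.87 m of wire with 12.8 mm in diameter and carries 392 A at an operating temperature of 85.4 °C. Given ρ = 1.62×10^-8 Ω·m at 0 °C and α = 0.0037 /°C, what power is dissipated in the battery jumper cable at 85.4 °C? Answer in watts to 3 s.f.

A = π(d/2)² = π(6.4000e-03 m)² = 1.287e-04 m²
R₍0₎ = ρL/A = (1.62×10^-8)(7.87)/(1.287e-04) = 9.908×10^-4 Ω
R₍85.4₎ = R₍0₎(1 + αΔT) = 9.908×10^-4 × (1 + 0.0037×85.4) = 0.001304 Ω
P = I²R = (392)² × 0.001304 = 200 W

200 W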